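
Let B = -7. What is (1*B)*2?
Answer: -14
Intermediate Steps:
(1*B)*2 = (1*(-7))*2 = -7*2 = -14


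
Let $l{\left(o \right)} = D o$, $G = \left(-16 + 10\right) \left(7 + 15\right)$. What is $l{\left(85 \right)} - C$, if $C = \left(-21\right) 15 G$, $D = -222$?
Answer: $-60450$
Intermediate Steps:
$G = -132$ ($G = \left(-6\right) 22 = -132$)
$l{\left(o \right)} = - 222 o$
$C = 41580$ ($C = \left(-21\right) 15 \left(-132\right) = \left(-315\right) \left(-132\right) = 41580$)
$l{\left(85 \right)} - C = \left(-222\right) 85 - 41580 = -18870 - 41580 = -60450$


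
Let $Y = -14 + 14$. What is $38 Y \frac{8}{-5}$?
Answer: $0$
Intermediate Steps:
$Y = 0$
$38 Y \frac{8}{-5} = 38 \cdot 0 \frac{8}{-5} = 0 \cdot 8 \left(- \frac{1}{5}\right) = 0 \left(- \frac{8}{5}\right) = 0$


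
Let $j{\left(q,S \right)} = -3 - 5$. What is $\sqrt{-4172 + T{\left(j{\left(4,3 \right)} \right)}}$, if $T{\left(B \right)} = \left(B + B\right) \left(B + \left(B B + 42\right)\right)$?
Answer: $2 i \sqrt{1435} \approx 75.763 i$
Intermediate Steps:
$j{\left(q,S \right)} = -8$ ($j{\left(q,S \right)} = -3 - 5 = -8$)
$T{\left(B \right)} = 2 B \left(42 + B + B^{2}\right)$ ($T{\left(B \right)} = 2 B \left(B + \left(B^{2} + 42\right)\right) = 2 B \left(B + \left(42 + B^{2}\right)\right) = 2 B \left(42 + B + B^{2}\right)$)
$\sqrt{-4172 + T{\left(j{\left(4,3 \right)} \right)}} = \sqrt{-4172 + 2 \left(-8\right) \left(42 - 8 + \left(-8\right)^{2}\right)} = \sqrt{-4172 + 2 \left(-8\right) \left(42 - 8 + 64\right)} = \sqrt{-4172 + 2 \left(-8\right) 98} = \sqrt{-4172 - 1568} = \sqrt{-5740} = 2 i \sqrt{1435}$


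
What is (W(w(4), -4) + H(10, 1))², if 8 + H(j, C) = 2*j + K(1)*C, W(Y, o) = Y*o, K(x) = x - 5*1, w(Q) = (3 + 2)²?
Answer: 8464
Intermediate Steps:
w(Q) = 25 (w(Q) = 5² = 25)
K(x) = -5 + x (K(x) = x - 5 = -5 + x)
H(j, C) = -8 - 4*C + 2*j (H(j, C) = -8 + (2*j + (-5 + 1)*C) = -8 + (2*j - 4*C) = -8 + (-4*C + 2*j) = -8 - 4*C + 2*j)
(W(w(4), -4) + H(10, 1))² = (25*(-4) + (-8 - 4*1 + 2*10))² = (-100 + (-8 - 4 + 20))² = (-100 + 8)² = (-92)² = 8464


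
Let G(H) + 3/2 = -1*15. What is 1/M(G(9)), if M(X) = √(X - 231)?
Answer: -I*√110/165 ≈ -0.063564*I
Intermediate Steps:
G(H) = -33/2 (G(H) = -3/2 - 1*15 = -3/2 - 15 = -33/2)
M(X) = √(-231 + X)
1/M(G(9)) = 1/(√(-231 - 33/2)) = 1/(√(-495/2)) = 1/(3*I*√110/2) = -I*√110/165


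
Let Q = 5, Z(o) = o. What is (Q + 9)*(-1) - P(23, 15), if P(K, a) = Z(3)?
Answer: -17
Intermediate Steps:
P(K, a) = 3
(Q + 9)*(-1) - P(23, 15) = (5 + 9)*(-1) - 1*3 = 14*(-1) - 3 = -14 - 3 = -17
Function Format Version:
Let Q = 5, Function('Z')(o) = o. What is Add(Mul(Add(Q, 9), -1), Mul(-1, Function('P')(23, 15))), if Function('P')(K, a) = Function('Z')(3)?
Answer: -17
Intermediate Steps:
Function('P')(K, a) = 3
Add(Mul(Add(Q, 9), -1), Mul(-1, Function('P')(23, 15))) = Add(Mul(Add(5, 9), -1), Mul(-1, 3)) = Add(Mul(14, -1), -3) = Add(-14, -3) = -17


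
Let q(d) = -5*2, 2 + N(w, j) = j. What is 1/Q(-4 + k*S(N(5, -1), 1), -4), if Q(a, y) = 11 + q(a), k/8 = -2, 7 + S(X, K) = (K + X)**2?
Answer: 1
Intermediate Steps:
N(w, j) = -2 + j
S(X, K) = -7 + (K + X)**2
k = -16 (k = 8*(-2) = -16)
q(d) = -10
Q(a, y) = 1 (Q(a, y) = 11 - 10 = 1)
1/Q(-4 + k*S(N(5, -1), 1), -4) = 1/1 = 1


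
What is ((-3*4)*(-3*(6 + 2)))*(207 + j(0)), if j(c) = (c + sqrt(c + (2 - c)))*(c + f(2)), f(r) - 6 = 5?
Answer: 59616 + 3168*sqrt(2) ≈ 64096.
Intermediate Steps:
f(r) = 11 (f(r) = 6 + 5 = 11)
j(c) = (11 + c)*(c + sqrt(2)) (j(c) = (c + sqrt(c + (2 - c)))*(c + 11) = (c + sqrt(2))*(11 + c) = (11 + c)*(c + sqrt(2)))
((-3*4)*(-3*(6 + 2)))*(207 + j(0)) = ((-3*4)*(-3*(6 + 2)))*(207 + (0**2 + 11*0 + 11*sqrt(2) + 0*sqrt(2))) = (-(-36)*8)*(207 + (0 + 0 + 11*sqrt(2) + 0)) = (-12*(-24))*(207 + 11*sqrt(2)) = 288*(207 + 11*sqrt(2)) = 59616 + 3168*sqrt(2)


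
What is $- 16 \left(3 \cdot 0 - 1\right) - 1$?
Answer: $15$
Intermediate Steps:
$- 16 \left(3 \cdot 0 - 1\right) - 1 = - 16 \left(0 - 1\right) - 1 = \left(-16\right) \left(-1\right) - 1 = 16 - 1 = 15$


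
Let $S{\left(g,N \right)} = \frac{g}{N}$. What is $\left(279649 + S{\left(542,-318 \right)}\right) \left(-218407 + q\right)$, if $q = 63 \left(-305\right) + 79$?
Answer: $- \frac{3520697649520}{53} \approx -6.6428 \cdot 10^{10}$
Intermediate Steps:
$q = -19136$ ($q = -19215 + 79 = -19136$)
$\left(279649 + S{\left(542,-318 \right)}\right) \left(-218407 + q\right) = \left(279649 + \frac{542}{-318}\right) \left(-218407 - 19136\right) = \left(279649 + 542 \left(- \frac{1}{318}\right)\right) \left(-237543\right) = \left(279649 - \frac{271}{159}\right) \left(-237543\right) = \frac{44463920}{159} \left(-237543\right) = - \frac{3520697649520}{53}$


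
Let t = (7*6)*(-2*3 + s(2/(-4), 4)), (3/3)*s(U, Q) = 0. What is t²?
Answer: 63504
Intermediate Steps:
s(U, Q) = 0
t = -252 (t = (7*6)*(-2*3 + 0) = 42*(-6 + 0) = 42*(-6) = -252)
t² = (-252)² = 63504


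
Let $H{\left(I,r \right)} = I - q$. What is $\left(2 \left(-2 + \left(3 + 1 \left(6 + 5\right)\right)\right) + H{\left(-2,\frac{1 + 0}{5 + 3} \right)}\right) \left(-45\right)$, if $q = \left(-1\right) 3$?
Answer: $-1125$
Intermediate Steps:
$q = -3$
$H{\left(I,r \right)} = 3 + I$ ($H{\left(I,r \right)} = I - -3 = I + 3 = 3 + I$)
$\left(2 \left(-2 + \left(3 + 1 \left(6 + 5\right)\right)\right) + H{\left(-2,\frac{1 + 0}{5 + 3} \right)}\right) \left(-45\right) = \left(2 \left(-2 + \left(3 + 1 \left(6 + 5\right)\right)\right) + \left(3 - 2\right)\right) \left(-45\right) = \left(2 \left(-2 + \left(3 + 1 \cdot 11\right)\right) + 1\right) \left(-45\right) = \left(2 \left(-2 + \left(3 + 11\right)\right) + 1\right) \left(-45\right) = \left(2 \left(-2 + 14\right) + 1\right) \left(-45\right) = \left(2 \cdot 12 + 1\right) \left(-45\right) = \left(24 + 1\right) \left(-45\right) = 25 \left(-45\right) = -1125$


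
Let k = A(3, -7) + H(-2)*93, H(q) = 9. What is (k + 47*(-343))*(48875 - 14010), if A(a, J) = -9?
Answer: -533190445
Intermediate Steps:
k = 828 (k = -9 + 9*93 = -9 + 837 = 828)
(k + 47*(-343))*(48875 - 14010) = (828 + 47*(-343))*(48875 - 14010) = (828 - 16121)*34865 = -15293*34865 = -533190445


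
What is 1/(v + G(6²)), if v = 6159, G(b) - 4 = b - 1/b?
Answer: 36/223163 ≈ 0.00016132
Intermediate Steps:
G(b) = 4 + b - 1/b (G(b) = 4 + (b - 1/b) = 4 + b - 1/b)
1/(v + G(6²)) = 1/(6159 + (4 + 6² - 1/(6²))) = 1/(6159 + (4 + 36 - 1/36)) = 1/(6159 + 1439/36) = 1/(223163/36) = 36/223163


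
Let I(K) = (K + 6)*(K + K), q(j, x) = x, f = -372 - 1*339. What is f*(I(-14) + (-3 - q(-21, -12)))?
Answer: -165663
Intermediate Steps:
f = -711 (f = -372 - 339 = -711)
I(K) = 2*K*(6 + K) (I(K) = (6 + K)*(2*K) = 2*K*(6 + K))
f*(I(-14) + (-3 - q(-21, -12))) = -711*(2*(-14)*(6 - 14) + (-3 - 1*(-12))) = -711*(2*(-14)*(-8) + (-3 + 12)) = -711*(224 + 9) = -711*233 = -165663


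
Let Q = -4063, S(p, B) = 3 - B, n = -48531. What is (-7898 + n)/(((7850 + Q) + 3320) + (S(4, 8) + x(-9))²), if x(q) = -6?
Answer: -56429/7228 ≈ -7.8070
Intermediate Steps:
(-7898 + n)/(((7850 + Q) + 3320) + (S(4, 8) + x(-9))²) = (-7898 - 48531)/(((7850 - 4063) + 3320) + ((3 - 1*8) - 6)²) = -56429/((3787 + 3320) + ((3 - 8) - 6)²) = -56429/(7107 + (-5 - 6)²) = -56429/(7107 + (-11)²) = -56429/(7107 + 121) = -56429/7228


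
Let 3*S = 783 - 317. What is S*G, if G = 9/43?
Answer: 1398/43 ≈ 32.512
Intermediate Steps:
G = 9/43 (G = 9*(1/43) = 9/43 ≈ 0.20930)
S = 466/3 (S = (783 - 317)/3 = (⅓)*466 = 466/3 ≈ 155.33)
S*G = (466/3)*(9/43) = 1398/43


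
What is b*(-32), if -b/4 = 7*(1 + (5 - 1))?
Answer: 4480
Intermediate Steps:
b = -140 (b = -28*(1 + (5 - 1)) = -28*(1 + 4) = -28*5 = -4*35 = -140)
b*(-32) = -140*(-32) = 4480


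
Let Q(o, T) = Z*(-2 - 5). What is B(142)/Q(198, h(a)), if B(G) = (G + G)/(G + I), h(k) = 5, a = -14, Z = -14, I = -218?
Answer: -71/1862 ≈ -0.038131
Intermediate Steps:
B(G) = 2*G/(-218 + G) (B(G) = (G + G)/(G - 218) = (2*G)/(-218 + G) = 2*G/(-218 + G))
Q(o, T) = 98 (Q(o, T) = -14*(-2 - 5) = -14*(-7) = 98)
B(142)/Q(198, h(a)) = (2*142/(-218 + 142))/98 = (2*142/(-76))*(1/98) = (2*142*(-1/76))*(1/98) = -71/19*1/98 = -71/1862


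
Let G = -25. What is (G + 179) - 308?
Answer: -154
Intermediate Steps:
(G + 179) - 308 = (-25 + 179) - 308 = 154 - 308 = -154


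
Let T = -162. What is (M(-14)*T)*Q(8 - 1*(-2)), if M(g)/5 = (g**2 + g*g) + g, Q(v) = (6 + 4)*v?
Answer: -30618000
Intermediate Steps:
Q(v) = 10*v
M(g) = 5*g + 10*g**2 (M(g) = 5*((g**2 + g*g) + g) = 5*((g**2 + g**2) + g) = 5*(2*g**2 + g) = 5*(g + 2*g**2) = 5*g + 10*g**2)
(M(-14)*T)*Q(8 - 1*(-2)) = ((5*(-14)*(1 + 2*(-14)))*(-162))*(10*(8 - 1*(-2))) = ((5*(-14)*(1 - 28))*(-162))*(10*(8 + 2)) = ((5*(-14)*(-27))*(-162))*(10*10) = (1890*(-162))*100 = -306180*100 = -30618000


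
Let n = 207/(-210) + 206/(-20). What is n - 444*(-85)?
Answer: 264101/7 ≈ 37729.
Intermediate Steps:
n = -79/7 (n = 207*(-1/210) + 206*(-1/20) = -69/70 - 103/10 = -79/7 ≈ -11.286)
n - 444*(-85) = -79/7 - 444*(-85) = -79/7 + 37740 = 264101/7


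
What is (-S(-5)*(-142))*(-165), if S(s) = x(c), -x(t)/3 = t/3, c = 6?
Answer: 140580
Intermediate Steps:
x(t) = -t (x(t) = -3*t/3 = -t)
S(s) = -6 (S(s) = -1*6 = -6)
(-S(-5)*(-142))*(-165) = (-1*(-6)*(-142))*(-165) = (6*(-142))*(-165) = -852*(-165) = 140580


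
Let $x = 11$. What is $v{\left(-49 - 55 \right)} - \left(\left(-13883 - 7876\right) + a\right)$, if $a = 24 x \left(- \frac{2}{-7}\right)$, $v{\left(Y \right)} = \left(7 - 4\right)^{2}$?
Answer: $\frac{151848}{7} \approx 21693.0$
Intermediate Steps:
$v{\left(Y \right)} = 9$ ($v{\left(Y \right)} = 3^{2} = 9$)
$a = \frac{528}{7}$ ($a = 24 \cdot 11 \left(- \frac{2}{-7}\right) = 264 \left(\left(-2\right) \left(- \frac{1}{7}\right)\right) = 264 \cdot \frac{2}{7} = \frac{528}{7} \approx 75.429$)
$v{\left(-49 - 55 \right)} - \left(\left(-13883 - 7876\right) + a\right) = 9 - \left(\left(-13883 - 7876\right) + \frac{528}{7}\right) = 9 - \left(-21759 + \frac{528}{7}\right) = 9 - - \frac{151785}{7} = 9 + \frac{151785}{7} = \frac{151848}{7}$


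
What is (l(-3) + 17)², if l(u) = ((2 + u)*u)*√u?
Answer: 262 + 102*I*√3 ≈ 262.0 + 176.67*I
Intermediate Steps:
l(u) = u^(3/2)*(2 + u) (l(u) = (u*(2 + u))*√u = u^(3/2)*(2 + u))
(l(-3) + 17)² = ((-3)^(3/2)*(2 - 3) + 17)² = (-3*I*√3*(-1) + 17)² = (3*I*√3 + 17)² = (17 + 3*I*√3)²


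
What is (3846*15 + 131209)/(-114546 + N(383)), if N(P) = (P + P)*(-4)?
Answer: -188899/117610 ≈ -1.6061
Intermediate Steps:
N(P) = -8*P (N(P) = (2*P)*(-4) = -8*P)
(3846*15 + 131209)/(-114546 + N(383)) = (3846*15 + 131209)/(-114546 - 8*383) = (57690 + 131209)/(-114546 - 3064) = 188899/(-117610) = 188899*(-1/117610) = -188899/117610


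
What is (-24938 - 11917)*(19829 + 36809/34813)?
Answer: -25442620233030/34813 ≈ -7.3084e+8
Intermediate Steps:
(-24938 - 11917)*(19829 + 36809/34813) = -36855*(19829 + 36809*(1/34813)) = -36855*(19829 + 36809/34813) = -36855*690343786/34813 = -25442620233030/34813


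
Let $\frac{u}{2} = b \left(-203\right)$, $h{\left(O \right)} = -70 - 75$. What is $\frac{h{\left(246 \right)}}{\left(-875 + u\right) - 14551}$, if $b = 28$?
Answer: $\frac{145}{26794} \approx 0.0054117$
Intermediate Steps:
$h{\left(O \right)} = -145$
$u = -11368$ ($u = 2 \cdot 28 \left(-203\right) = 2 \left(-5684\right) = -11368$)
$\frac{h{\left(246 \right)}}{\left(-875 + u\right) - 14551} = - \frac{145}{\left(-875 - 11368\right) - 14551} = - \frac{145}{-12243 - 14551} = - \frac{145}{-26794} = \left(-145\right) \left(- \frac{1}{26794}\right) = \frac{145}{26794}$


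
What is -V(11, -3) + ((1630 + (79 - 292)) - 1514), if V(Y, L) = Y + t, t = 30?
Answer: -138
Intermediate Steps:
V(Y, L) = 30 + Y (V(Y, L) = Y + 30 = 30 + Y)
-V(11, -3) + ((1630 + (79 - 292)) - 1514) = -(30 + 11) + ((1630 + (79 - 292)) - 1514) = -1*41 + ((1630 - 213) - 1514) = -41 + (1417 - 1514) = -41 - 97 = -138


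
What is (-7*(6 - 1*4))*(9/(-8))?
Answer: 63/4 ≈ 15.750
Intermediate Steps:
(-7*(6 - 1*4))*(9/(-8)) = (-7*(6 - 4))*(9*(-⅛)) = -7*2*(-9/8) = -14*(-9/8) = 63/4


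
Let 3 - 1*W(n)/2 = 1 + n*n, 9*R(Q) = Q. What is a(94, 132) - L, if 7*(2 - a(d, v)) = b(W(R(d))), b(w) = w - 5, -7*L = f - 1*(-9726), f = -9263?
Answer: 56390/567 ≈ 99.453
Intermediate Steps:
R(Q) = Q/9
L = -463/7 (L = -(-9263 - 1*(-9726))/7 = -(-9263 + 9726)/7 = -⅐*463 = -463/7 ≈ -66.143)
W(n) = 4 - 2*n² (W(n) = 6 - 2*(1 + n*n) = 6 - 2*(1 + n²) = 6 + (-2 - 2*n²) = 4 - 2*n²)
b(w) = -5 + w
a(d, v) = 15/7 + 2*d²/567 (a(d, v) = 2 - (-5 + (4 - 2*d²/81))/7 = 2 - (-1 - 2*d²/81)/7 = 2 + (⅐ + 2*d²/567) = 15/7 + 2*d²/567)
a(94, 132) - L = (15/7 + (2/567)*94²) - 1*(-463/7) = (15/7 + (2/567)*8836) + 463/7 = (15/7 + 17672/567) + 463/7 = 18887/567 + 463/7 = 56390/567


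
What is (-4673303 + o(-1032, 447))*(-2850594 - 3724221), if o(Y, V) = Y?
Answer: 30732887873025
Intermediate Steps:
(-4673303 + o(-1032, 447))*(-2850594 - 3724221) = (-4673303 - 1032)*(-2850594 - 3724221) = -4674335*(-6574815) = 30732887873025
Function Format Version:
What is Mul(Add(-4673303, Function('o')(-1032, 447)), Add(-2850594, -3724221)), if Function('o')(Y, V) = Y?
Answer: 30732887873025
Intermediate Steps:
Mul(Add(-4673303, Function('o')(-1032, 447)), Add(-2850594, -3724221)) = Mul(Add(-4673303, -1032), Add(-2850594, -3724221)) = Mul(-4674335, -6574815) = 30732887873025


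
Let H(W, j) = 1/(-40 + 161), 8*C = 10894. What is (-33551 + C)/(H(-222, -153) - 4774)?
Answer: 31097/4612 ≈ 6.7426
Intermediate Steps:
C = 5447/4 (C = (⅛)*10894 = 5447/4 ≈ 1361.8)
H(W, j) = 1/121
(-33551 + C)/(H(-222, -153) - 4774) = (-33551 + 5447/4)/(1/121 - 4774) = -128757/(4*(-577653/121)) = -128757/4*(-121/577653) = 31097/4612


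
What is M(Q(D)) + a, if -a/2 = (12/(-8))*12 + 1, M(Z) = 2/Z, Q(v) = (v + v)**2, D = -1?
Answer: 69/2 ≈ 34.500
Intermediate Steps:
Q(v) = 4*v**2 (Q(v) = (2*v)**2 = 4*v**2)
a = 34 (a = -2*((12/(-8))*12 + 1) = -2*((12*(-1/8))*12 + 1) = -2*(-3/2*12 + 1) = -2*(-18 + 1) = -2*(-17) = 34)
M(Q(D)) + a = 2/((4*(-1)**2)) + 34 = 2/((4*1)) + 34 = 2/4 + 34 = 2*(1/4) + 34 = 1/2 + 34 = 69/2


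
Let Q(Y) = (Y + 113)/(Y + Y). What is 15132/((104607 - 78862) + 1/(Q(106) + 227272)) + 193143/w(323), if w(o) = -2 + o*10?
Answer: 26881810859356721/444905404659524 ≈ 60.421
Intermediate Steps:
w(o) = -2 + 10*o
Q(Y) = (113 + Y)/(2*Y) (Q(Y) = (113 + Y)/((2*Y)) = (113 + Y)*(1/(2*Y)) = (113 + Y)/(2*Y))
15132/((104607 - 78862) + 1/(Q(106) + 227272)) + 193143/w(323) = 15132/((104607 - 78862) + 1/((1/2)*(113 + 106)/106 + 227272)) + 193143/(-2 + 10*323) = 15132/(25745 + 1/((1/2)*(1/106)*219 + 227272)) + 193143/(-2 + 3230) = 15132/(25745 + 1/(219/212 + 227272)) + 193143/3228 = 15132/(25745 + 1/(48181883/212)) + 193143*(1/3228) = 15132/(25745 + 212/48181883) + 64381/1076 = 15132/(1240442578047/48181883) + 64381/1076 = 15132*(48181883/1240442578047) + 64381/1076 = 243029417852/413480859349 + 64381/1076 = 26881810859356721/444905404659524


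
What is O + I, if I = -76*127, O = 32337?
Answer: 22685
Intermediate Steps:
I = -9652
O + I = 32337 - 9652 = 22685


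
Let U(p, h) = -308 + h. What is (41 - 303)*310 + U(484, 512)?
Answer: -81016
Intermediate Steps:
(41 - 303)*310 + U(484, 512) = (41 - 303)*310 + (-308 + 512) = -262*310 + 204 = -81220 + 204 = -81016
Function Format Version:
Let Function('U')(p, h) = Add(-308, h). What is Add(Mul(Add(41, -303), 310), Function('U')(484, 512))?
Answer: -81016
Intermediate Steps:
Add(Mul(Add(41, -303), 310), Function('U')(484, 512)) = Add(Mul(Add(41, -303), 310), Add(-308, 512)) = Add(Mul(-262, 310), 204) = Add(-81220, 204) = -81016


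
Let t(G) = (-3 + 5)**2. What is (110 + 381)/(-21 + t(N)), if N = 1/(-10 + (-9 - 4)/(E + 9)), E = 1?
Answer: -491/17 ≈ -28.882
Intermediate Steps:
N = -10/113 (N = 1/(-10 + (-9 - 4)/(1 + 9)) = 1/(-10 - 13/10) = 1/(-113/10) = -10/113 ≈ -0.088496)
t(G) = 4 (t(G) = 2**2 = 4)
(110 + 381)/(-21 + t(N)) = (110 + 381)/(-21 + 4) = 491/(-17) = 491*(-1/17) = -491/17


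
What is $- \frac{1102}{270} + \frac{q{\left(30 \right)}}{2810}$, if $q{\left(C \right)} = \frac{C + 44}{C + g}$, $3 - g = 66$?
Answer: $- \frac{1703474}{417285} \approx -4.0823$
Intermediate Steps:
$g = -63$ ($g = 3 - 66 = -63$)
$q{\left(C \right)} = \frac{44 + C}{-63 + C}$ ($q{\left(C \right)} = \frac{C + 44}{C - 63} = \frac{44 + C}{-63 + C}$)
$- \frac{1102}{270} + \frac{q{\left(30 \right)}}{2810} = - \frac{1102}{270} + \frac{\frac{1}{-63 + 30} \left(44 + 30\right)}{2810} = \left(-1102\right) \frac{1}{270} + \frac{1}{-33} \cdot 74 \cdot \frac{1}{2810} = - \frac{551}{135} + \left(- \frac{1}{33}\right) 74 \cdot \frac{1}{2810} = - \frac{551}{135} - \frac{37}{46365} = - \frac{1703474}{417285}$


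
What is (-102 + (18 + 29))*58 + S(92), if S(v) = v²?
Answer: 5274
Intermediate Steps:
(-102 + (18 + 29))*58 + S(92) = (-102 + (18 + 29))*58 + 92² = (-102 + 47)*58 + 8464 = -55*58 + 8464 = -3190 + 8464 = 5274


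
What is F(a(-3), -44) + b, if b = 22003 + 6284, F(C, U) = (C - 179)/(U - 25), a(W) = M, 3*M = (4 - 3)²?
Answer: 5855945/207 ≈ 28290.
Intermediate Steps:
M = ⅓ (M = (4 - 3)²/3 = (⅓)*1² = (⅓)*1 = ⅓ ≈ 0.33333)
a(W) = ⅓
F(C, U) = (-179 + C)/(-25 + U)
b = 28287
F(a(-3), -44) + b = (-179 + ⅓)/(-25 - 44) + 28287 = -536/3/(-69) + 28287 = -1/69*(-536/3) + 28287 = 536/207 + 28287 = 5855945/207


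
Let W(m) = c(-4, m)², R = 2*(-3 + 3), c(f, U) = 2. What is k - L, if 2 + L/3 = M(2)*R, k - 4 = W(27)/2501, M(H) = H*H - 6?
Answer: 25014/2501 ≈ 10.002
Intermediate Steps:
M(H) = -6 + H² (M(H) = H² - 6 = -6 + H²)
R = 0 (R = 2*0 = 0)
W(m) = 4 (W(m) = 2² = 4)
k = 10008/2501 (k = 4 + 4/2501 = 10008/2501 ≈ 4.0016)
L = -6 (L = -6 + 3*((-6 + 2²)*0) = -6 + 3*((-6 + 4)*0) = -6 + 3*(-2*0) = -6 + 3*0 = -6 + 0 = -6)
k - L = 10008/2501 - 1*(-6) = 10008/2501 + 6 = 25014/2501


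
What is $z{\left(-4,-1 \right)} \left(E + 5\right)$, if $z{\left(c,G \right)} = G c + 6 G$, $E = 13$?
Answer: $-36$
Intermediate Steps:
$z{\left(c,G \right)} = 6 G + G c$
$z{\left(-4,-1 \right)} \left(E + 5\right) = - (6 - 4) \left(13 + 5\right) = \left(-1\right) 2 \cdot 18 = \left(-2\right) 18 = -36$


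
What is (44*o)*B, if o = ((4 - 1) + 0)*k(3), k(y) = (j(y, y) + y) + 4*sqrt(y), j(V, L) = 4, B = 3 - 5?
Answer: -1848 - 1056*sqrt(3) ≈ -3677.0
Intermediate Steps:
B = -2
k(y) = 4 + y + 4*sqrt(y) (k(y) = (4 + y) + 4*sqrt(y) = 4 + y + 4*sqrt(y))
o = 21 + 12*sqrt(3) (o = ((4 - 1) + 0)*(4 + 3 + 4*sqrt(3)) = (3 + 0)*(7 + 4*sqrt(3)) = 3*(7 + 4*sqrt(3)) = 21 + 12*sqrt(3) ≈ 41.785)
(44*o)*B = (44*(21 + 12*sqrt(3)))*(-2) = (924 + 528*sqrt(3))*(-2) = -1848 - 1056*sqrt(3)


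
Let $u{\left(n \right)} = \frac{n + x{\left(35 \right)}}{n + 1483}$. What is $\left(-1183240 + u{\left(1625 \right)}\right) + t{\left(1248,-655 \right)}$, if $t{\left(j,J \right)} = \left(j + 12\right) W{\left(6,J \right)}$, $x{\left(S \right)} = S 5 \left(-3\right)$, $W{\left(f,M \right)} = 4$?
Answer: $- \frac{915461125}{777} \approx -1.1782 \cdot 10^{6}$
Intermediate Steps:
$x{\left(S \right)} = - 15 S$ ($x{\left(S \right)} = 5 S \left(-3\right) = - 15 S$)
$t{\left(j,J \right)} = 48 + 4 j$ ($t{\left(j,J \right)} = \left(j + 12\right) 4 = \left(12 + j\right) 4 = 48 + 4 j$)
$u{\left(n \right)} = \frac{-525 + n}{1483 + n}$ ($u{\left(n \right)} = \frac{n - 525}{n + 1483} = \frac{n - 525}{1483 + n} = \frac{-525 + n}{1483 + n}$)
$\left(-1183240 + u{\left(1625 \right)}\right) + t{\left(1248,-655 \right)} = \left(-1183240 + \frac{-525 + 1625}{1483 + 1625}\right) + \left(48 + 4 \cdot 1248\right) = \left(-1183240 + \frac{1}{3108} \cdot 1100\right) + \left(48 + 4992\right) = \left(-1183240 + \frac{1}{3108} \cdot 1100\right) + 5040 = \left(-1183240 + \frac{275}{777}\right) + 5040 = - \frac{919377205}{777} + 5040 = - \frac{915461125}{777}$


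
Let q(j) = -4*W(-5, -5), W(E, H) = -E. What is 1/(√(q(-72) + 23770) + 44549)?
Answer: 44549/1984589651 - 25*√38/1984589651 ≈ 2.2370e-5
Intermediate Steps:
q(j) = -20 (q(j) = -(-4)*(-5) = -4*5 = -20)
1/(√(q(-72) + 23770) + 44549) = 1/(√(-20 + 23770) + 44549) = 1/(√23750 + 44549) = 1/(25*√38 + 44549) = 1/(44549 + 25*√38)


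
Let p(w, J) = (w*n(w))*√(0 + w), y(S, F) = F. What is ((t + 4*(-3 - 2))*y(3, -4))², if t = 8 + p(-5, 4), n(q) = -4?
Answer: -29696 - 7680*I*√5 ≈ -29696.0 - 17173.0*I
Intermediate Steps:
p(w, J) = -4*w^(3/2) (p(w, J) = (w*(-4))*√(0 + w) = (-4*w)*√w = -4*w^(3/2))
t = 8 + 20*I*√5 (t = 8 - (-20)*I*√5 = 8 + 20*I*√5 ≈ 8.0 + 44.721*I)
((t + 4*(-3 - 2))*y(3, -4))² = (((8 + 20*I*√5) + 4*(-3 - 2))*(-4))² = (((8 + 20*I*√5) + 4*(-5))*(-4))² = (((8 + 20*I*√5) - 20)*(-4))² = ((-12 + 20*I*√5)*(-4))² = (48 - 80*I*√5)²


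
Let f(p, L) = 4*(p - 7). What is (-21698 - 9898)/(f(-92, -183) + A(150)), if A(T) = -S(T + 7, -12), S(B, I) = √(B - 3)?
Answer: 568728/7121 - 15798*√154/78331 ≈ 77.364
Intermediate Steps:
S(B, I) = √(-3 + B)
f(p, L) = -28 + 4*p (f(p, L) = 4*(-7 + p) = -28 + 4*p)
A(T) = -√(4 + T) (A(T) = -√(-3 + (T + 7)) = -√(-3 + (7 + T)) = -√(4 + T))
(-21698 - 9898)/(f(-92, -183) + A(150)) = (-21698 - 9898)/((-28 + 4*(-92)) - √(4 + 150)) = -31596/((-28 - 368) - √154) = -31596/(-396 - √154)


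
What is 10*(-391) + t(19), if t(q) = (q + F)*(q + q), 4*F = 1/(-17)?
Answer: -108411/34 ≈ -3188.6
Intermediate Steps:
F = -1/68 (F = (1/4)/(-17) = (1/4)*(-1/17) = -1/68 ≈ -0.014706)
t(q) = 2*q*(-1/68 + q) (t(q) = (q - 1/68)*(q + q) = (-1/68 + q)*(2*q) = 2*q*(-1/68 + q))
10*(-391) + t(19) = 10*(-391) + (1/34)*19*(-1 + 68*19) = -3910 + (1/34)*19*(-1 + 1292) = -3910 + (1/34)*19*1291 = -3910 + 24529/34 = -108411/34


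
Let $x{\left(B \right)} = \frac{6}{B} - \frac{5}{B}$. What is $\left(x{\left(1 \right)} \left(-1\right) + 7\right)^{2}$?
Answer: $36$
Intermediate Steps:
$x{\left(B \right)} = \frac{1}{B}$
$\left(x{\left(1 \right)} \left(-1\right) + 7\right)^{2} = \left(1^{-1} \left(-1\right) + 7\right)^{2} = \left(1 \left(-1\right) + 7\right)^{2} = \left(-1 + 7\right)^{2} = 6^{2} = 36$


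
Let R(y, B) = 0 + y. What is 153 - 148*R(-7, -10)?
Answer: 1189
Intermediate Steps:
R(y, B) = y
153 - 148*R(-7, -10) = 153 - 148*(-7) = 153 + 1036 = 1189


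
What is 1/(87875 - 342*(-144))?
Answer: 1/137123 ≈ 7.2927e-6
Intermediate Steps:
1/(87875 - 342*(-144)) = 1/(87875 + 49248) = 1/137123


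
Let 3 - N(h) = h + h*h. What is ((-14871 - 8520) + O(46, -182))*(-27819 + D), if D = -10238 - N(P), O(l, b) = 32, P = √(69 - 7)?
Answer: 887595282 - 23359*√62 ≈ 8.8741e+8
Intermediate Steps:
P = √62 ≈ 7.8740
N(h) = 3 - h - h² (N(h) = 3 - (h + h*h) = 3 - (h + h²) = 3 + (-h - h²) = 3 - h - h²)
D = -10179 + √62 (D = -10238 - (3 - √62 - (√62)²) = -10238 - (3 - √62 - 1*62) = -10238 - (3 - √62 - 62) = -10238 - (-59 - √62) = -10238 + (59 + √62) = -10179 + √62 ≈ -10171.)
((-14871 - 8520) + O(46, -182))*(-27819 + D) = ((-14871 - 8520) + 32)*(-27819 + (-10179 + √62)) = (-23391 + 32)*(-37998 + √62) = -23359*(-37998 + √62) = 887595282 - 23359*√62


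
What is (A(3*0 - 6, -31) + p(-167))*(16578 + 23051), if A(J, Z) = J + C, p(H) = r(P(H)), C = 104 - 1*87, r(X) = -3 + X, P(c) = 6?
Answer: 554806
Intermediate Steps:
C = 17 (C = 104 - 87 = 17)
p(H) = 3 (p(H) = -3 + 6 = 3)
A(J, Z) = 17 + J (A(J, Z) = J + 17 = 17 + J)
(A(3*0 - 6, -31) + p(-167))*(16578 + 23051) = ((17 + (3*0 - 6)) + 3)*(16578 + 23051) = ((17 + (0 - 6)) + 3)*39629 = ((17 - 6) + 3)*39629 = (11 + 3)*39629 = 14*39629 = 554806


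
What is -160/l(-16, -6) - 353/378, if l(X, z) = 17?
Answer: -66481/6426 ≈ -10.346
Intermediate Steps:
-160/l(-16, -6) - 353/378 = -160/17 - 353/378 = -66481/6426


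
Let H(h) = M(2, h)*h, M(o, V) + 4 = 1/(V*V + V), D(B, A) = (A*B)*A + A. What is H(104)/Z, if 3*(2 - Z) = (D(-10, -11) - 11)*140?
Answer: -43679/6037010 ≈ -0.0072352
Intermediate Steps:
D(B, A) = A + B*A² (D(B, A) = B*A² + A = A + B*A²)
M(o, V) = -4 + 1/(V + V²) (M(o, V) = -4 + 1/(V*V + V) = -4 + 1/(V² + V) = -4 + 1/(V + V²))
H(h) = (1 - 4*h - 4*h²)/(1 + h) (H(h) = ((1 - 4*h - 4*h²)/(h*(1 + h)))*h = (1 - 4*h - 4*h²)/(1 + h))
Z = 172486/3 (Z = 2 - (-11*(1 - 11*(-10)) - 11)*140/3 = 2 - (-11*(1 + 110) - 11)*140/3 = 2 - (-11*111 - 11)*140/3 = 2 - (-1221 - 11)*140/3 = 2 - (-1232)*140/3 = 2 - ⅓*(-172480) = 2 + 172480/3 = 172486/3 ≈ 57495.)
H(104)/Z = ((1 - 4*104 - 4*104²)/(1 + 104))/(172486/3) = ((1 - 416 - 4*10816)/105)*(3/172486) = ((1 - 416 - 43264)/105)*(3/172486) = ((1/105)*(-43679))*(3/172486) = -43679/105*3/172486 = -43679/6037010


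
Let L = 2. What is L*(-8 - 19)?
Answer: -54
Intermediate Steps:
L*(-8 - 19) = 2*(-8 - 19) = 2*(-27) = -54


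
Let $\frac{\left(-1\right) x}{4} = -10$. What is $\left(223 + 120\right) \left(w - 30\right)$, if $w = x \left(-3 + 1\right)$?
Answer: $-37730$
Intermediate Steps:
$x = 40$ ($x = \left(-4\right) \left(-10\right) = 40$)
$w = -80$ ($w = 40 \left(-3 + 1\right) = 40 \left(-2\right) = -80$)
$\left(223 + 120\right) \left(w - 30\right) = \left(223 + 120\right) \left(-80 - 30\right) = 343 \left(-110\right) = -37730$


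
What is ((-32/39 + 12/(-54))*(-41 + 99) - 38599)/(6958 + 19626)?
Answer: -4523159/3110328 ≈ -1.4542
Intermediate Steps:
((-32/39 + 12/(-54))*(-41 + 99) - 38599)/(6958 + 19626) = ((-32*1/39 + 12*(-1/54))*58 - 38599)/26584 = ((-32/39 - 2/9)*58 - 38599)*(1/26584) = (-122/117*58 - 38599)*(1/26584) = (-7076/117 - 38599)*(1/26584) = -4523159/117*1/26584 = -4523159/3110328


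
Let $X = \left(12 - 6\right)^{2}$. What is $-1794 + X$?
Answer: $-1758$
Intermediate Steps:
$X = 36$ ($X = 6^{2} = 36$)
$-1794 + X = -1794 + 36 = -1758$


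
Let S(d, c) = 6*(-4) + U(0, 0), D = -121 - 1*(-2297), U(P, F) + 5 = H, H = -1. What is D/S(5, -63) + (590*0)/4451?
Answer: -1088/15 ≈ -72.533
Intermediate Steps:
U(P, F) = -6 (U(P, F) = -5 - 1 = -6)
D = 2176 (D = -121 + 2297 = 2176)
S(d, c) = -30 (S(d, c) = 6*(-4) - 6 = -24 - 6 = -30)
D/S(5, -63) + (590*0)/4451 = 2176/(-30) + (590*0)/4451 = 2176*(-1/30) + 0*(1/4451) = -1088/15 + 0 = -1088/15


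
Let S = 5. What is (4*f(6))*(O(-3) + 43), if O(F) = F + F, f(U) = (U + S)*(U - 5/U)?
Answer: 25234/3 ≈ 8411.3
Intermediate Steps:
f(U) = (5 + U)*(U - 5/U) (f(U) = (U + 5)*(U - 5/U) = (5 + U)*(U - 5/U))
O(F) = 2*F
(4*f(6))*(O(-3) + 43) = (4*(-5 + 6² - 25/6 + 5*6))*(2*(-3) + 43) = (4*(-5 + 36 - 25*⅙ + 30))*(-6 + 43) = (4*(-5 + 36 - 25/6 + 30))*37 = (4*(341/6))*37 = (682/3)*37 = 25234/3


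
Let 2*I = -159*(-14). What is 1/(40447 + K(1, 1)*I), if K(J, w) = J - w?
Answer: 1/40447 ≈ 2.4724e-5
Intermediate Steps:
I = 1113 (I = (-159*(-14))/2 = (½)*2226 = 1113)
1/(40447 + K(1, 1)*I) = 1/(40447 + (1 - 1*1)*1113) = 1/(40447 + (1 - 1)*1113) = 1/(40447 + 0*1113) = 1/(40447 + 0) = 1/40447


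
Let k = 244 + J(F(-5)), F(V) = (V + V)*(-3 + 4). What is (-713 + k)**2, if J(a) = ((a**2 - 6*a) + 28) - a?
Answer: 73441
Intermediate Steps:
F(V) = 2*V (F(V) = (2*V)*1 = 2*V)
J(a) = 28 + a**2 - 7*a (J(a) = (28 + a**2 - 6*a) - a = 28 + a**2 - 7*a)
k = 442 (k = 244 + (28 + (2*(-5))**2 - 14*(-5)) = 244 + (28 + (-10)**2 - 7*(-10)) = 244 + (28 + 100 + 70) = 244 + 198 = 442)
(-713 + k)**2 = (-713 + 442)**2 = (-271)**2 = 73441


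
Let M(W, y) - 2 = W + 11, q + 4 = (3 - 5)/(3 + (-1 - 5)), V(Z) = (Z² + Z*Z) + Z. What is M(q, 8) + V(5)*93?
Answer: 15374/3 ≈ 5124.7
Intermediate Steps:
V(Z) = Z + 2*Z² (V(Z) = (Z² + Z²) + Z = 2*Z² + Z = Z + 2*Z²)
q = -10/3 (q = -4 + (3 - 5)/(3 + (-1 - 5)) = -4 - 2/(3 - 6) = -4 - 2/(-3) = -4 - 2*(-⅓) = -4 + ⅔ = -10/3 ≈ -3.3333)
M(W, y) = 13 + W (M(W, y) = 2 + (W + 11) = 2 + (11 + W) = 13 + W)
M(q, 8) + V(5)*93 = (13 - 10/3) + (5*(1 + 2*5))*93 = 29/3 + (5*(1 + 10))*93 = 29/3 + (5*11)*93 = 29/3 + 55*93 = 29/3 + 5115 = 15374/3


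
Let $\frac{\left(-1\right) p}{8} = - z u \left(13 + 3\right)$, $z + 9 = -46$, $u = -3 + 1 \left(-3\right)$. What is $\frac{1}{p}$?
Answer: $\frac{1}{42240} \approx 2.3674 \cdot 10^{-5}$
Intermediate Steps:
$u = -6$ ($u = -3 - 3 = -6$)
$z = -55$ ($z = -9 - 46 = -55$)
$p = 42240$ ($p = - 8 \left(- \left(-55\right) \left(-6\right) \left(13 + 3\right)\right) = - 8 \left(- 330 \cdot 16\right) = - 8 \left(\left(-1\right) 5280\right) = \left(-8\right) \left(-5280\right) = 42240$)
$\frac{1}{p} = \frac{1}{42240}$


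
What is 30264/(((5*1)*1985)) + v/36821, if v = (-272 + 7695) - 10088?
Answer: 1087900619/365448425 ≈ 2.9769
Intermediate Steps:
v = -2665 (v = 7423 - 10088 = -2665)
30264/(((5*1)*1985)) + v/36821 = 30264/(((5*1)*1985)) - 2665/36821 = 30264/((5*1985)) - 2665*1/36821 = 30264/9925 - 2665/36821 = 1087900619/365448425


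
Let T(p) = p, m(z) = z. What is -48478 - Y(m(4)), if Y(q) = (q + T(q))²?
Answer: -48542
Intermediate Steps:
Y(q) = 4*q² (Y(q) = (q + q)² = (2*q)² = 4*q²)
-48478 - Y(m(4)) = -48478 - 4*4² = -48478 - 4*16 = -48478 - 1*64 = -48478 - 64 = -48542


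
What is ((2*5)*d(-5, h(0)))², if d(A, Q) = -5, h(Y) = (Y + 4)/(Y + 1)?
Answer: 2500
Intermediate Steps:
h(Y) = (4 + Y)/(1 + Y)
((2*5)*d(-5, h(0)))² = ((2*5)*(-5))² = (10*(-5))² = (-50)² = 2500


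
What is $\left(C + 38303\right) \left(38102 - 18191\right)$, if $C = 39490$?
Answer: $1548936423$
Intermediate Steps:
$\left(C + 38303\right) \left(38102 - 18191\right) = \left(39490 + 38303\right) \left(38102 - 18191\right) = 77793 \cdot 19911 = 1548936423$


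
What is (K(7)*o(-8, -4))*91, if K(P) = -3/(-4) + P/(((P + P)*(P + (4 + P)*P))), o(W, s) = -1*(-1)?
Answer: 1651/24 ≈ 68.792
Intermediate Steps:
o(W, s) = 1
K(P) = 3/4 + 1/(2*(P + P*(4 + P))) (K(P) = -3*(-1/4) + P/(((2*P)*(P + P*(4 + P)))) = 3/4 + P/((2*P*(P + P*(4 + P)))) = 3/4 + P*(1/(2*P*(P + P*(4 + P)))) = 3/4 + 1/(2*(P + P*(4 + P))))
(K(7)*o(-8, -4))*91 = (((1/4)*(2 + 3*7**2 + 15*7)/(7*(5 + 7)))*1)*91 = (((1/4)*(1/7)*(2 + 3*49 + 105)/12)*1)*91 = (((1/4)*(1/7)*(1/12)*(2 + 147 + 105))*1)*91 = (((1/4)*(1/7)*(1/12)*254)*1)*91 = ((127/168)*1)*91 = (127/168)*91 = 1651/24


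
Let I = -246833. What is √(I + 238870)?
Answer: I*√7963 ≈ 89.236*I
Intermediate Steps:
√(I + 238870) = √(-246833 + 238870) = √(-7963) = I*√7963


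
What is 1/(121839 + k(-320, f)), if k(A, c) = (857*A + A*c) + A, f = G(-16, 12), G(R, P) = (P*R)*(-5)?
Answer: -1/459921 ≈ -2.1743e-6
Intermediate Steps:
G(R, P) = -5*P*R
f = 960 (f = -5*12*(-16) = 960)
k(A, c) = 858*A + A*c
1/(121839 + k(-320, f)) = 1/(121839 - 320*(858 + 960)) = 1/(121839 - 320*1818) = 1/(121839 - 581760) = 1/(-459921) = -1/459921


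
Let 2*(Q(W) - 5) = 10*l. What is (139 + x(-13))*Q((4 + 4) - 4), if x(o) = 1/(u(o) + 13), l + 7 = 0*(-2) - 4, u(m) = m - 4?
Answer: -13875/2 ≈ -6937.5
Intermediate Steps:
u(m) = -4 + m
l = -11 (l = -7 + (0*(-2) - 4) = -7 + (0 - 4) = -7 - 4 = -11)
x(o) = 1/(9 + o) (x(o) = 1/((-4 + o) + 13) = 1/(9 + o))
Q(W) = -50 (Q(W) = 5 + (10*(-11))/2 = 5 + (1/2)*(-110) = 5 - 55 = -50)
(139 + x(-13))*Q((4 + 4) - 4) = (139 + 1/(9 - 13))*(-50) = (139 + 1/(-4))*(-50) = (139 - 1/4)*(-50) = (555/4)*(-50) = -13875/2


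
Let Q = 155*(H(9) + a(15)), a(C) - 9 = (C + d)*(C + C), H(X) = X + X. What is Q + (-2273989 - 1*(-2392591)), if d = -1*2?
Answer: 183237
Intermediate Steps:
d = -2
H(X) = 2*X
a(C) = 9 + 2*C*(-2 + C) (a(C) = 9 + (C - 2)*(C + C) = 9 + (-2 + C)*(2*C) = 9 + 2*C*(-2 + C))
Q = 64635 (Q = 155*(2*9 + (9 - 4*15 + 2*15²)) = 155*(18 + (9 - 60 + 2*225)) = 155*(18 + (9 - 60 + 450)) = 155*(18 + 399) = 155*417 = 64635)
Q + (-2273989 - 1*(-2392591)) = 64635 + (-2273989 - 1*(-2392591)) = 64635 + (-2273989 + 2392591) = 64635 + 118602 = 183237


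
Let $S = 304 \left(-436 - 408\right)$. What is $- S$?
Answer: $256576$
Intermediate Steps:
$S = -256576$ ($S = 304 \left(-844\right) = -256576$)
$- S = \left(-1\right) \left(-256576\right) = 256576$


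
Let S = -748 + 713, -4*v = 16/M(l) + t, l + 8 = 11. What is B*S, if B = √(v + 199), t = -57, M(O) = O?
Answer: -35*√7629/6 ≈ -509.51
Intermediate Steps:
l = 3 (l = -8 + 11 = 3)
v = 155/12 (v = -(16/3 - 57)/4 = -¼*(-155/3) = 155/12 ≈ 12.917)
S = -35
B = √7629/6 (B = √(155/12 + 199) = √(2543/12) = √7629/6 ≈ 14.557)
B*S = (√7629/6)*(-35) = -35*√7629/6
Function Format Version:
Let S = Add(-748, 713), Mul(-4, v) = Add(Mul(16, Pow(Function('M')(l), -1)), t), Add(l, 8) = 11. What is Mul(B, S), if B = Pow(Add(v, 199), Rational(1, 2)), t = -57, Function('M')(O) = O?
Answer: Mul(Rational(-35, 6), Pow(7629, Rational(1, 2))) ≈ -509.51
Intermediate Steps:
l = 3 (l = Add(-8, 11) = 3)
v = Rational(155, 12) (v = Mul(Rational(-1, 4), Add(Mul(16, Pow(3, -1)), -57)) = Mul(Rational(-1, 4), Add(Mul(16, Rational(1, 3)), -57)) = Mul(Rational(-1, 4), Add(Rational(16, 3), -57)) = Mul(Rational(-1, 4), Rational(-155, 3)) = Rational(155, 12) ≈ 12.917)
S = -35
B = Mul(Rational(1, 6), Pow(7629, Rational(1, 2))) (B = Pow(Add(Rational(155, 12), 199), Rational(1, 2)) = Pow(Rational(2543, 12), Rational(1, 2)) = Mul(Rational(1, 6), Pow(7629, Rational(1, 2))) ≈ 14.557)
Mul(B, S) = Mul(Mul(Rational(1, 6), Pow(7629, Rational(1, 2))), -35) = Mul(Rational(-35, 6), Pow(7629, Rational(1, 2)))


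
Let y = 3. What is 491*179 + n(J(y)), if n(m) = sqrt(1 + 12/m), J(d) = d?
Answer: 87889 + sqrt(5) ≈ 87891.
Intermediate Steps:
491*179 + n(J(y)) = 491*179 + sqrt((12 + 3)/3) = 87889 + sqrt((1/3)*15) = 87889 + sqrt(5)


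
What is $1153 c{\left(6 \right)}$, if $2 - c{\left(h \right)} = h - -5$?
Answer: $-10377$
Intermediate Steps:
$c{\left(h \right)} = -3 - h$ ($c{\left(h \right)} = 2 - \left(h - -5\right) = 2 - \left(h + 5\right) = 2 - \left(5 + h\right) = -3 - h$)
$1153 c{\left(6 \right)} = 1153 \left(-3 - 6\right) = 1153 \left(-9\right) = -10377$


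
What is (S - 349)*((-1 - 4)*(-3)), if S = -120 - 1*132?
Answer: -9015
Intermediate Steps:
S = -252 (S = -120 - 132 = -252)
(S - 349)*((-1 - 4)*(-3)) = (-252 - 349)*((-1 - 4)*(-3)) = -(-3005)*(-3) = -601*15 = -9015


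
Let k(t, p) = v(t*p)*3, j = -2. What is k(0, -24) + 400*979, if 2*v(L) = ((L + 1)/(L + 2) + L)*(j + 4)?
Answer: 783203/2 ≈ 3.9160e+5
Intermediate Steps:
v(L) = L + (1 + L)/(2 + L) (v(L) = (((L + 1)/(L + 2) + L)*(-2 + 4))/2 = (((1 + L)/(2 + L) + L)*2)/2 = ((L + (1 + L)/(2 + L))*2)/2 = (2*L + 2*(1 + L)/(2 + L))/2 = L + (1 + L)/(2 + L))
k(t, p) = 3*(1 + p²*t² + 3*p*t)/(2 + p*t) (k(t, p) = ((1 + (t*p)² + 3*(t*p))/(2 + t*p))*3 = ((1 + (p*t)² + 3*(p*t))/(2 + p*t))*3 = ((1 + p²*t² + 3*p*t)/(2 + p*t))*3 = 3*(1 + p²*t² + 3*p*t)/(2 + p*t))
k(0, -24) + 400*979 = 3*(1 + (-24)²*0² + 3*(-24)*0)/(2 - 24*0) + 400*979 = 3*(1 + 576*0 + 0)/(2 + 0) + 391600 = 3*(1 + 0 + 0)/2 + 391600 = 3*(½)*1 + 391600 = 3/2 + 391600 = 783203/2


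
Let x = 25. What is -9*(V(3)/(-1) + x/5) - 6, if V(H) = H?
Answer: -24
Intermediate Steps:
-9*(V(3)/(-1) + x/5) - 6 = -9*(3/(-1) + 25/5) - 6 = -9*(3*(-1) + 25*(⅕)) - 6 = -9*(-3 + 5) - 6 = -9*2 - 6 = -18 - 6 = -24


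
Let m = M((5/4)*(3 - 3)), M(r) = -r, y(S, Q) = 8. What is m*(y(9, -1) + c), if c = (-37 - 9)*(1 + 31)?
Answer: 0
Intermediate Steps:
m = 0 (m = -5/4*(3 - 3) = -5*(¼)*0 = -5*0/4 = -1*0 = 0)
c = -1472 (c = -46*32 = -1472)
m*(y(9, -1) + c) = 0*(8 - 1472) = 0*(-1464) = 0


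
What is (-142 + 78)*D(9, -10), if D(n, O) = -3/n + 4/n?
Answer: -64/9 ≈ -7.1111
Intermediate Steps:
D(n, O) = 1/n
(-142 + 78)*D(9, -10) = (-142 + 78)/9 = -64*1/9 = -64/9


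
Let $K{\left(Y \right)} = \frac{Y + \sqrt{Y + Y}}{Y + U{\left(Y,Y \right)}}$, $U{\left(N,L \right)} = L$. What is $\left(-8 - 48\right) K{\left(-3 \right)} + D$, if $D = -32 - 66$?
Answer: $-126 + \frac{28 i \sqrt{6}}{3} \approx -126.0 + 22.862 i$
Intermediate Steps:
$D = -98$
$K{\left(Y \right)} = \frac{Y + \sqrt{2} \sqrt{Y}}{2 Y}$ ($K{\left(Y \right)} = \frac{Y + \sqrt{Y + Y}}{Y + Y} = \frac{Y + \sqrt{2 Y}}{2 Y} = \left(Y + \sqrt{2} \sqrt{Y}\right) \frac{1}{2 Y} = \frac{Y + \sqrt{2} \sqrt{Y}}{2 Y}$)
$\left(-8 - 48\right) K{\left(-3 \right)} + D = \left(-8 - 48\right) \frac{-3 + \sqrt{2} \sqrt{-3}}{2 \left(-3\right)} - 98 = \left(-8 - 48\right) \frac{1}{2} \left(- \frac{1}{3}\right) \left(-3 + \sqrt{2} i \sqrt{3}\right) - 98 = - 56 \cdot \frac{1}{2} \left(- \frac{1}{3}\right) \left(-3 + i \sqrt{6}\right) - 98 = - 56 \left(\frac{1}{2} - \frac{i \sqrt{6}}{6}\right) - 98 = \left(-28 + \frac{28 i \sqrt{6}}{3}\right) - 98 = -126 + \frac{28 i \sqrt{6}}{3}$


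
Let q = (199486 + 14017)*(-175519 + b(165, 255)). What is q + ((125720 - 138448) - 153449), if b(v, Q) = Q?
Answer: -37419555969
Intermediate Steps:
q = -37419389792 (q = (199486 + 14017)*(-175519 + 255) = 213503*(-175264) = -37419389792)
q + ((125720 - 138448) - 153449) = -37419389792 + ((125720 - 138448) - 153449) = -37419389792 + (-12728 - 153449) = -37419389792 - 166177 = -37419555969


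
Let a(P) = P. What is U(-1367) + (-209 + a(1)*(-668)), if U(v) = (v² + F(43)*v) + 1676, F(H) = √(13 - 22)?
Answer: 1869488 - 4101*I ≈ 1.8695e+6 - 4101.0*I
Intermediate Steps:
F(H) = 3*I (F(H) = √(-9) = 3*I)
U(v) = 1676 + v² + 3*I*v (U(v) = (v² + (3*I)*v) + 1676 = (v² + 3*I*v) + 1676 = 1676 + v² + 3*I*v)
U(-1367) + (-209 + a(1)*(-668)) = (1676 + (-1367)² + 3*I*(-1367)) + (-209 + 1*(-668)) = (1676 + 1868689 - 4101*I) + (-209 - 668) = (1870365 - 4101*I) - 877 = 1869488 - 4101*I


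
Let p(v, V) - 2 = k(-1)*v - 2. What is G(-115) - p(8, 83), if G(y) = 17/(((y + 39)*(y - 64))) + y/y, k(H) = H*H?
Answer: -95211/13604 ≈ -6.9987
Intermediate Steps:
k(H) = H²
p(v, V) = v (p(v, V) = 2 + ((-1)²*v - 2) = 2 + (1*v - 2) = 2 + (v - 2) = 2 + (-2 + v) = v)
G(y) = 1 + 17/((-64 + y)*(39 + y)) (G(y) = 17/(((39 + y)*(-64 + y))) + 1 = 17/(((-64 + y)*(39 + y))) + 1 = 17*(1/((-64 + y)*(39 + y))) + 1 = 17/((-64 + y)*(39 + y)) + 1 = 1 + 17/((-64 + y)*(39 + y)))
G(-115) - p(8, 83) = (2479 - 1*(-115)² + 25*(-115))/(2496 - 1*(-115)² + 25*(-115)) - 1*8 = (2479 - 1*13225 - 2875)/(2496 - 1*13225 - 2875) - 8 = (2479 - 13225 - 2875)/(2496 - 13225 - 2875) - 8 = -13621/(-13604) - 8 = -1/13604*(-13621) - 8 = 13621/13604 - 8 = -95211/13604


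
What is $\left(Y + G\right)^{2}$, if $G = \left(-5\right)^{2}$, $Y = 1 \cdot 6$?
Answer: $961$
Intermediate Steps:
$Y = 6$
$G = 25$
$\left(Y + G\right)^{2} = \left(6 + 25\right)^{2} = 31^{2} = 961$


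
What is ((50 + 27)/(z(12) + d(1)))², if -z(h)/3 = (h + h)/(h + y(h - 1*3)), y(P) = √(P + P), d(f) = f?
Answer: 5929*(4 + √2)²/(-20 + √2)² ≈ 503.14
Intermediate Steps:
y(P) = √2*√P (y(P) = √(2*P) = √2*√P)
z(h) = -6*h/(h + √2*√(-3 + h)) (z(h) = -3*(h + h)/(h + √2*√(h - 1*3)) = -3*2*h/(h + √2*√(h - 3)) = -3*2*h/(h + √2*√(-3 + h)) = -6*h/(h + √2*√(-3 + h)))
((50 + 27)/(z(12) + d(1)))² = ((50 + 27)/(-6*12/(12 + √2*√(-3 + 12)) + 1))² = (77/(-6*12/(12 + √2*√9) + 1))² = (77/(-6*12/(12 + √2*3) + 1))² = (77/(-6*12/(12 + 3*√2) + 1))² = (77/(-72/(12 + 3*√2) + 1))² = (77/(1 - 72/(12 + 3*√2)))² = 5929/(1 - 72/(12 + 3*√2))²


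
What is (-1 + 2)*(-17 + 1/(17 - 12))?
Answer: -84/5 ≈ -16.800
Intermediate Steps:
(-1 + 2)*(-17 + 1/(17 - 12)) = 1*(-17 + 1/5) = 1*(-17 + ⅕) = 1*(-84/5) = -84/5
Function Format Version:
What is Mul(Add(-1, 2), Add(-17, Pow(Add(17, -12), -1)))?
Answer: Rational(-84, 5) ≈ -16.800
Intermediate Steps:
Mul(Add(-1, 2), Add(-17, Pow(Add(17, -12), -1))) = Mul(1, Add(-17, Pow(5, -1))) = Mul(1, Add(-17, Rational(1, 5))) = Mul(1, Rational(-84, 5)) = Rational(-84, 5)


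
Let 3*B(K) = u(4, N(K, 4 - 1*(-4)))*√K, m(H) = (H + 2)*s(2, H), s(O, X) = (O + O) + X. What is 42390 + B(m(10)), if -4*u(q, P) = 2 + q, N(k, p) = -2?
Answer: 42390 - √42 ≈ 42384.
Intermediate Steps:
u(q, P) = -½ - q/4 (u(q, P) = -(2 + q)/4 = -½ - q/4)
s(O, X) = X + 2*O (s(O, X) = 2*O + X = X + 2*O)
m(H) = (2 + H)*(4 + H) (m(H) = (H + 2)*(H + 2*2) = (2 + H)*(H + 4) = (2 + H)*(4 + H))
B(K) = -√K/2 (B(K) = ((-½ - ¼*4)*√K)/3 = ((-½ - 1)*√K)/3 = (-3*√K/2)/3 = -√K/2)
42390 + B(m(10)) = 42390 - √(2 + 10)*√(4 + 10)/2 = 42390 - 2*√42/2 = 42390 - √42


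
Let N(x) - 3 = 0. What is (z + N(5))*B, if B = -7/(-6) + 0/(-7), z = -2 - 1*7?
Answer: -7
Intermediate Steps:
z = -9 (z = -2 - 7 = -9)
N(x) = 3 (N(x) = 3 + 0 = 3)
B = 7/6 (B = -7*(-1/6) + 0*(-1/7) = 7/6 + 0 = 7/6 ≈ 1.1667)
(z + N(5))*B = (-9 + 3)*(7/6) = -6*7/6 = -7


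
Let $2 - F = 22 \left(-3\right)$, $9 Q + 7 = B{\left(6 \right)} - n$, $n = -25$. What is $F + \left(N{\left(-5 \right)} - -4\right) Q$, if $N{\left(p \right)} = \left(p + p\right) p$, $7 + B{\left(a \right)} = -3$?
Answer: $116$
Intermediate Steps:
$B{\left(a \right)} = -10$ ($B{\left(a \right)} = -7 - 3 = -10$)
$N{\left(p \right)} = 2 p^{2}$ ($N{\left(p \right)} = 2 p p = 2 p^{2}$)
$Q = \frac{8}{9}$ ($Q = - \frac{7}{9} + \frac{-10 - -25}{9} = - \frac{7}{9} + \frac{-10 + 25}{9} = - \frac{7}{9} + \frac{1}{9} \cdot 15 = - \frac{7}{9} + \frac{5}{3} = \frac{8}{9} \approx 0.88889$)
$F = 68$ ($F = 2 - 22 \left(-3\right) = 2 - -66 = 2 + 66 = 68$)
$F + \left(N{\left(-5 \right)} - -4\right) Q = 68 + \left(2 \left(-5\right)^{2} - -4\right) \frac{8}{9} = 68 + \left(2 \cdot 25 + 4\right) \frac{8}{9} = 68 + \left(50 + 4\right) \frac{8}{9} = 68 + 54 \cdot \frac{8}{9} = 68 + 48 = 116$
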